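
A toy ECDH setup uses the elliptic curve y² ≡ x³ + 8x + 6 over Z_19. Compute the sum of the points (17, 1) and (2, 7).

(17, 1) + (2, 7). λ = (7 - 1)/(2 - 17) ≡ 6/4 mod 19. 4⁻¹ ≡ 5 (mod 19) since 4·5 = 20 ≡ 1, so λ ≡ 11.
  x = λ² - 17 - 2 = 121 - 19 ≡ 7; y = λ·(17 - 7) - 1 ≡ 14. → (7, 14)

(7, 14)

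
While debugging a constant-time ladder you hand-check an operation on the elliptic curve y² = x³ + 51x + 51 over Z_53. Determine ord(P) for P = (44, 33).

7

2P: tangent at (44, 33): λ = (3·44² + 51)/(2·33) ≡ 29/13. 13⁻¹ ≡ 49 (mod 53), so λ ≡ 29·49 ≡ 43.
  x = λ² - 44 - 44 = 1849 - 88 ≡ 12; y = λ·(44 - 12) - 33 ≡ 18. → (12, 18)
3P: (12, 18) + (44, 33). λ = (33 - 18)/(44 - 12) ≡ 15/32 mod 53. 32⁻¹ ≡ 5 (mod 53), so λ ≡ 22.
  x = λ² - 12 - 44 = 484 - 56 ≡ 4; y = λ·(12 - 4) - 18 ≡ 52. → (4, 52)
4P: (4, 52) + (44, 33). λ = (33 - 52)/(44 - 4) ≡ 34/40 mod 53. 40⁻¹ ≡ 4 (mod 53) since 40·4 = 160 ≡ 1, so λ ≡ 30.
  x = λ² - 4 - 44 = 900 - 48 ≡ 4; y = λ·(4 - 4) - 52 ≡ 1. → (4, 1)
5P: (4, 1) + (44, 33). λ = (33 - 1)/(44 - 4) ≡ 32/40 mod 53. 40⁻¹ ≡ 4 (mod 53), so λ ≡ 22.
  x = λ² - 4 - 44 = 484 - 48 ≡ 12; y = λ·(4 - 12) - 1 ≡ 35. → (12, 35)
6P: (12, 35) + (44, 33). λ = (33 - 35)/(44 - 12) ≡ 51/32 mod 53. 32⁻¹ ≡ 5 (mod 53), so λ ≡ 43.
  x = λ² - 12 - 44 = 1849 - 56 ≡ 44; y = λ·(12 - 44) - 35 ≡ 20. → (44, 20)
7P: (44, 20) + (44, 33): same x and y₁ ≡ -y₂, so the sum is O.
7P = O, so the order is 7.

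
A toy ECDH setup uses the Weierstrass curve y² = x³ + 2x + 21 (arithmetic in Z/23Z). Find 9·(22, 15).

Write G = (22, 15).
Double-and-add on 9 = (1001)₂. Start with G = (22, 15) for the leading 1-bit.
double: tangent at (22, 15): λ = (3·22² + 2)/(2·15) ≡ 5/7. 7⁻¹ ≡ 10 (mod 23), so λ ≡ 5·10 ≡ 4.
  x = λ² - 22 - 22 = 16 - 44 ≡ 18; y = λ·(22 - 18) - 15 ≡ 1. → (18, 1)
double: tangent at (18, 1): λ = (3·18² + 2)/(2·1) ≡ 8/2. 2⁻¹ ≡ 12 (mod 23), so λ ≡ 8·12 ≡ 4.
  x = λ² - 18 - 18 = 16 - 36 ≡ 3; y = λ·(18 - 3) - 1 ≡ 13. → (3, 13)
double: tangent at (3, 13): λ = (3·3² + 2)/(2·13) ≡ 6/3. 3⁻¹ ≡ 8 (mod 23), so λ ≡ 6·8 ≡ 2.
  x = λ² - 3 - 3 = 4 - 6 ≡ 21; y = λ·(3 - 21) - 13 ≡ 20. → (21, 20)
add G: (21, 20) + (22, 15). λ = (15 - 20)/(22 - 21) ≡ 18/1 mod 23. 1⁻¹ ≡ 1 (mod 23) since 1·1 = 1 ≡ 1, so λ ≡ 18.
  x = λ² - 21 - 22 = 324 - 43 ≡ 5; y = λ·(21 - 5) - 20 ≡ 15. → (5, 15)

(5, 15)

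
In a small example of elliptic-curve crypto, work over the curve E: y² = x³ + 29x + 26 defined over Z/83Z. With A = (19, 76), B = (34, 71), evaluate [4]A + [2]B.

(42, 36)

First 4A:
Repeated addition: build up to 4A.
2A: tangent at (19, 76): λ = (3·19² + 29)/(2·76) ≡ 33/69. 69⁻¹ ≡ 77 (mod 83), so λ ≡ 33·77 ≡ 51.
  x = λ² - 19 - 19 = 2601 - 38 ≡ 73; y = λ·(19 - 73) - 76 ≡ 75. → (73, 75)
3A: (73, 75) + (19, 76). λ = (76 - 75)/(19 - 73) ≡ 1/29 mod 83. 29⁻¹ ≡ 63 (mod 83), so λ ≡ 63.
  x = λ² - 73 - 19 = 3969 - 92 ≡ 59; y = λ·(73 - 59) - 75 ≡ 60. → (59, 60)
4A: (59, 60) + (19, 76). λ = (76 - 60)/(19 - 59) ≡ 16/43 mod 83. 43⁻¹ ≡ 56 (mod 83) since 43·56 = 2408 ≡ 1, so λ ≡ 66.
  x = λ² - 59 - 19 = 4356 - 78 ≡ 45; y = λ·(59 - 45) - 60 ≡ 34. → (45, 34)
4A = (45, 34).
Next 2B:
Repeated addition: build up to 2B.
2B: tangent at (34, 71): λ = (3·34² + 29)/(2·71) ≡ 11/59. 59⁻¹ ≡ 38 (mod 83), so λ ≡ 11·38 ≡ 3.
  x = λ² - 34 - 34 = 9 - 68 ≡ 24; y = λ·(34 - 24) - 71 ≡ 42. → (24, 42)
2B = (24, 42).
Finally 4A + 2B:
(45, 34) + (24, 42). λ = (42 - 34)/(24 - 45) ≡ 8/62 mod 83. 62⁻¹ ≡ 79 (mod 83), so λ ≡ 51.
  x = λ² - 45 - 24 = 2601 - 69 ≡ 42; y = λ·(45 - 42) - 34 ≡ 36. → (42, 36)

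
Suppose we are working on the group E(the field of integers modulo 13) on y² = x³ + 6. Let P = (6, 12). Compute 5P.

(5, 1)

Repeated addition: build up to 5P.
2P: tangent at (6, 12): λ = (3·6² + 0)/(2·12) ≡ 4/11. 11⁻¹ ≡ 6 (mod 13) since 11·6 = 66 ≡ 1, so λ ≡ 4·6 ≡ 11.
  x = λ² - 6 - 6 = 121 - 12 ≡ 5; y = λ·(6 - 5) - 12 ≡ 12. → (5, 12)
3P: (5, 12) + (6, 12). λ = (12 - 12)/(6 - 5) ≡ 0/1 mod 13. 1⁻¹ ≡ 1 (mod 13), so λ ≡ 0.
  x = λ² - 5 - 6 = 0 - 11 ≡ 2; y = λ·(5 - 2) - 12 ≡ 1. → (2, 1)
4P: (2, 1) + (6, 12). λ = (12 - 1)/(6 - 2) ≡ 11/4 mod 13. 4⁻¹ ≡ 10 (mod 13) since 4·10 = 40 ≡ 1, so λ ≡ 6.
  x = λ² - 2 - 6 = 36 - 8 ≡ 2; y = λ·(2 - 2) - 1 ≡ 12. → (2, 12)
5P: (2, 12) + (6, 12). λ = (12 - 12)/(6 - 2) ≡ 0/4 mod 13. 4⁻¹ ≡ 10 (mod 13) since 4·10 = 40 ≡ 1, so λ ≡ 0.
  x = λ² - 2 - 6 = 0 - 8 ≡ 5; y = λ·(2 - 5) - 12 ≡ 1. → (5, 1)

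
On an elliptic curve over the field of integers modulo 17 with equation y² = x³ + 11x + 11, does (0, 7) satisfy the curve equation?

y² = 7² ≡ 15; x³ + 11x + 11 = 11 ≡ 11 (mod 17). 15 ≠ 11.

no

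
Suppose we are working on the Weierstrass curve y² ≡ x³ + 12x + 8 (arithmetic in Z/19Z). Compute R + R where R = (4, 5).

tangent at (4, 5): λ = (3·4² + 12)/(2·5) ≡ 3/10. 10⁻¹ ≡ 2 (mod 19), so λ ≡ 3·2 ≡ 6.
  x = λ² - 4 - 4 = 36 - 8 ≡ 9; y = λ·(4 - 9) - 5 ≡ 3. → (9, 3)

(9, 3)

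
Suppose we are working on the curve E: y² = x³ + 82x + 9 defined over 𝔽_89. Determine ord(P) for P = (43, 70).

11

2P: tangent at (43, 70): λ = (3·43² + 82)/(2·70) ≡ 22/51. 51⁻¹ ≡ 7 (mod 89) since 51·7 = 357 ≡ 1, so λ ≡ 22·7 ≡ 65.
  x = λ² - 43 - 43 = 4225 - 86 ≡ 45; y = λ·(43 - 45) - 70 ≡ 67. → (45, 67)
3P: (45, 67) + (43, 70). λ = (70 - 67)/(43 - 45) ≡ 3/87 mod 89. 87⁻¹ ≡ 44 (mod 89), so λ ≡ 43.
  x = λ² - 45 - 43 = 1849 - 88 ≡ 70; y = λ·(45 - 70) - 67 ≡ 15. → (70, 15)
4P: (70, 15) + (43, 70). λ = (70 - 15)/(43 - 70) ≡ 55/62 mod 89. 62⁻¹ ≡ 56 (mod 89), so λ ≡ 54.
  x = λ² - 70 - 43 = 2916 - 113 ≡ 44; y = λ·(70 - 44) - 15 ≡ 54. → (44, 54)
5P: (44, 54) + (43, 70). λ = (70 - 54)/(43 - 44) ≡ 16/88 mod 89. 88⁻¹ ≡ 88 (mod 89) since 88·88 = 7744 ≡ 1, so λ ≡ 73.
  x = λ² - 44 - 43 = 5329 - 87 ≡ 80; y = λ·(44 - 80) - 54 ≡ 77. → (80, 77)
6P: (80, 77) + (43, 70). λ = (70 - 77)/(43 - 80) ≡ 82/52 mod 89. 52⁻¹ ≡ 12 (mod 89), so λ ≡ 5.
  x = λ² - 80 - 43 = 25 - 123 ≡ 80; y = λ·(80 - 80) - 77 ≡ 12. → (80, 12)
7P: (80, 12) + (43, 70). λ = (70 - 12)/(43 - 80) ≡ 58/52 mod 89. 52⁻¹ ≡ 12 (mod 89), so λ ≡ 73.
  x = λ² - 80 - 43 = 5329 - 123 ≡ 44; y = λ·(80 - 44) - 12 ≡ 35. → (44, 35)
8P: (44, 35) + (43, 70). λ = (70 - 35)/(43 - 44) ≡ 35/88 mod 89. 88⁻¹ ≡ 88 (mod 89), so λ ≡ 54.
  x = λ² - 44 - 43 = 2916 - 87 ≡ 70; y = λ·(44 - 70) - 35 ≡ 74. → (70, 74)
9P: (70, 74) + (43, 70). λ = (70 - 74)/(43 - 70) ≡ 85/62 mod 89. 62⁻¹ ≡ 56 (mod 89), so λ ≡ 43.
  x = λ² - 70 - 43 = 1849 - 113 ≡ 45; y = λ·(70 - 45) - 74 ≡ 22. → (45, 22)
10P: (45, 22) + (43, 70). λ = (70 - 22)/(43 - 45) ≡ 48/87 mod 89. 87⁻¹ ≡ 44 (mod 89) since 87·44 = 3828 ≡ 1, so λ ≡ 65.
  x = λ² - 45 - 43 = 4225 - 88 ≡ 43; y = λ·(45 - 43) - 22 ≡ 19. → (43, 19)
11P: (43, 19) + (43, 70): same x and y₁ ≡ -y₂, so the sum is O.
11P = O, so the order is 11.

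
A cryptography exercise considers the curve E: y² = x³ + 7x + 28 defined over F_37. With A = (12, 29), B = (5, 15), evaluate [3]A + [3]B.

First 3A:
Repeated addition: build up to 3A.
2A: tangent at (12, 29): λ = (3·12² + 7)/(2·29) ≡ 32/21. 21⁻¹ ≡ 30 (mod 37) since 21·30 = 630 ≡ 1, so λ ≡ 32·30 ≡ 35.
  x = λ² - 12 - 12 = 1225 - 24 ≡ 17; y = λ·(12 - 17) - 29 ≡ 18. → (17, 18)
3A: (17, 18) + (12, 29). λ = (29 - 18)/(12 - 17) ≡ 11/32 mod 37. 32⁻¹ ≡ 22 (mod 37), so λ ≡ 20.
  x = λ² - 17 - 12 = 400 - 29 ≡ 1; y = λ·(17 - 1) - 18 ≡ 6. → (1, 6)
3A = (1, 6).
Next 3B:
Repeated addition: build up to 3B.
2B: tangent at (5, 15): λ = (3·5² + 7)/(2·15) ≡ 8/30. 30⁻¹ ≡ 21 (mod 37), so λ ≡ 8·21 ≡ 20.
  x = λ² - 5 - 5 = 400 - 10 ≡ 20; y = λ·(5 - 20) - 15 ≡ 18. → (20, 18)
3B: (20, 18) + (5, 15). λ = (15 - 18)/(5 - 20) ≡ 34/22 mod 37. 22⁻¹ ≡ 32 (mod 37), so λ ≡ 15.
  x = λ² - 20 - 5 = 225 - 25 ≡ 15; y = λ·(20 - 15) - 18 ≡ 20. → (15, 20)
3B = (15, 20).
Finally 3A + 3B:
(1, 6) + (15, 20). λ = (20 - 6)/(15 - 1) ≡ 14/14 mod 37. 14⁻¹ ≡ 8 (mod 37) since 14·8 = 112 ≡ 1, so λ ≡ 1.
  x = λ² - 1 - 15 = 1 - 16 ≡ 22; y = λ·(1 - 22) - 6 ≡ 10. → (22, 10)

(22, 10)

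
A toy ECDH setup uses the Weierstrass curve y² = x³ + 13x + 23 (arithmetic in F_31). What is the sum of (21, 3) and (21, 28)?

O

The two points share x = 21 and their y-coordinates satisfy 3 + 28 ≡ 0 (mod 31), so they are inverses. Their sum is ∞.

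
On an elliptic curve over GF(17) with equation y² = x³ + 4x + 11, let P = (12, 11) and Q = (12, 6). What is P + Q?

The two points share x = 12 and their y-coordinates satisfy 11 + 6 ≡ 0 (mod 17), so they are inverses. Their sum is O.

O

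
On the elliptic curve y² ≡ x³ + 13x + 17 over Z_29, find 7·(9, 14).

Write P = (9, 14).
Repeated addition: build up to 7P.
2P: tangent at (9, 14): λ = (3·9² + 13)/(2·14) ≡ 24/28. 28⁻¹ ≡ 28 (mod 29) since 28·28 = 784 ≡ 1, so λ ≡ 24·28 ≡ 5.
  x = λ² - 9 - 9 = 25 - 18 ≡ 7; y = λ·(9 - 7) - 14 ≡ 25. → (7, 25)
3P: (7, 25) + (9, 14). λ = (14 - 25)/(9 - 7) ≡ 18/2 mod 29. 2⁻¹ ≡ 15 (mod 29) since 2·15 = 30 ≡ 1, so λ ≡ 9.
  x = λ² - 7 - 9 = 81 - 16 ≡ 7; y = λ·(7 - 7) - 25 ≡ 4. → (7, 4)
4P: (7, 4) + (9, 14). λ = (14 - 4)/(9 - 7) ≡ 10/2 mod 29. 2⁻¹ ≡ 15 (mod 29) since 2·15 = 30 ≡ 1, so λ ≡ 5.
  x = λ² - 7 - 9 = 25 - 16 ≡ 9; y = λ·(7 - 9) - 4 ≡ 15. → (9, 15)
5P: (9, 15) + (9, 14): same x and y₁ ≡ -y₂, so the sum is ∞.
6P: ∞ + (9, 14) = (9, 14) (identity).
7P: tangent at (9, 14): λ = (3·9² + 13)/(2·14) ≡ 24/28. 28⁻¹ ≡ 28 (mod 29), so λ ≡ 24·28 ≡ 5.
  x = λ² - 9 - 9 = 25 - 18 ≡ 7; y = λ·(9 - 7) - 14 ≡ 25. → (7, 25)

(7, 25)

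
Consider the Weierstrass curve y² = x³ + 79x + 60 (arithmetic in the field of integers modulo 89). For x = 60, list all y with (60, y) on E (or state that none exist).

13, 76

x³ + 79x + 60 = 220800 ≡ 80 (mod 89).
Square roots of 80 mod 89: 13 and 76 (since 13² = 169 ≡ 80).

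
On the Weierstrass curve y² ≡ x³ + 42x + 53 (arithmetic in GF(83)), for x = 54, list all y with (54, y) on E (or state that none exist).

33, 50

x³ + 42x + 53 = 159785 ≡ 10 (mod 83).
Square roots of 10 mod 83: 33 and 50 (since 33² = 1089 ≡ 10).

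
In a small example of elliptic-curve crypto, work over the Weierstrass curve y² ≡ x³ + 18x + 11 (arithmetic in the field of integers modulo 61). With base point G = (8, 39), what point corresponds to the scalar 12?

Repeated addition: build up to 12G.
2G: tangent at (8, 39): λ = (3·8² + 18)/(2·39) ≡ 27/17. 17⁻¹ ≡ 18 (mod 61), so λ ≡ 27·18 ≡ 59.
  x = λ² - 8 - 8 = 3481 - 16 ≡ 49; y = λ·(8 - 49) - 39 ≡ 43. → (49, 43)
3G: (49, 43) + (8, 39). λ = (39 - 43)/(8 - 49) ≡ 57/20 mod 61. 20⁻¹ ≡ 58 (mod 61) since 20·58 = 1160 ≡ 1, so λ ≡ 12.
  x = λ² - 49 - 8 = 144 - 57 ≡ 26; y = λ·(49 - 26) - 43 ≡ 50. → (26, 50)
4G: (26, 50) + (8, 39). λ = (39 - 50)/(8 - 26) ≡ 50/43 mod 61. 43⁻¹ ≡ 44 (mod 61), so λ ≡ 4.
  x = λ² - 26 - 8 = 16 - 34 ≡ 43; y = λ·(26 - 43) - 50 ≡ 4. → (43, 4)
5G: (43, 4) + (8, 39). λ = (39 - 4)/(8 - 43) ≡ 35/26 mod 61. 26⁻¹ ≡ 54 (mod 61) since 26·54 = 1404 ≡ 1, so λ ≡ 60.
  x = λ² - 43 - 8 = 3600 - 51 ≡ 11; y = λ·(43 - 11) - 4 ≡ 25. → (11, 25)
6G: (11, 25) + (8, 39). λ = (39 - 25)/(8 - 11) ≡ 14/58 mod 61. 58⁻¹ ≡ 20 (mod 61) since 58·20 = 1160 ≡ 1, so λ ≡ 36.
  x = λ² - 11 - 8 = 1296 - 19 ≡ 57; y = λ·(11 - 57) - 25 ≡ 27. → (57, 27)
7G: (57, 27) + (8, 39). λ = (39 - 27)/(8 - 57) ≡ 12/12 mod 61. 12⁻¹ ≡ 56 (mod 61), so λ ≡ 1.
  x = λ² - 57 - 8 = 1 - 65 ≡ 58; y = λ·(57 - 58) - 27 ≡ 33. → (58, 33)
8G: (58, 33) + (8, 39). λ = (39 - 33)/(8 - 58) ≡ 6/11 mod 61. 11⁻¹ ≡ 50 (mod 61) since 11·50 = 550 ≡ 1, so λ ≡ 56.
  x = λ² - 58 - 8 = 3136 - 66 ≡ 20; y = λ·(58 - 20) - 33 ≡ 21. → (20, 21)
9G: (20, 21) + (8, 39). λ = (39 - 21)/(8 - 20) ≡ 18/49 mod 61. 49⁻¹ ≡ 5 (mod 61) since 49·5 = 245 ≡ 1, so λ ≡ 29.
  x = λ² - 20 - 8 = 841 - 28 ≡ 20; y = λ·(20 - 20) - 21 ≡ 40. → (20, 40)
10G: (20, 40) + (8, 39). λ = (39 - 40)/(8 - 20) ≡ 60/49 mod 61. 49⁻¹ ≡ 5 (mod 61) since 49·5 = 245 ≡ 1, so λ ≡ 56.
  x = λ² - 20 - 8 = 3136 - 28 ≡ 58; y = λ·(20 - 58) - 40 ≡ 28. → (58, 28)
11G: (58, 28) + (8, 39). λ = (39 - 28)/(8 - 58) ≡ 11/11 mod 61. 11⁻¹ ≡ 50 (mod 61), so λ ≡ 1.
  x = λ² - 58 - 8 = 1 - 66 ≡ 57; y = λ·(58 - 57) - 28 ≡ 34. → (57, 34)
12G: (57, 34) + (8, 39). λ = (39 - 34)/(8 - 57) ≡ 5/12 mod 61. 12⁻¹ ≡ 56 (mod 61) since 12·56 = 672 ≡ 1, so λ ≡ 36.
  x = λ² - 57 - 8 = 1296 - 65 ≡ 11; y = λ·(57 - 11) - 34 ≡ 36. → (11, 36)

(11, 36)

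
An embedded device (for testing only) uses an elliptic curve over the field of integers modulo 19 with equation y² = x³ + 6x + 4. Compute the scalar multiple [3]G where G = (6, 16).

(4, 15)

Repeated addition: build up to 3G.
2G: tangent at (6, 16): λ = (3·6² + 6)/(2·16) ≡ 0/13. 13⁻¹ ≡ 3 (mod 19) since 13·3 = 39 ≡ 1, so λ ≡ 0·3 ≡ 0.
  x = λ² - 6 - 6 = 0 - 12 ≡ 7; y = λ·(6 - 7) - 16 ≡ 3. → (7, 3)
3G: (7, 3) + (6, 16). λ = (16 - 3)/(6 - 7) ≡ 13/18 mod 19. 18⁻¹ ≡ 18 (mod 19), so λ ≡ 6.
  x = λ² - 7 - 6 = 36 - 13 ≡ 4; y = λ·(7 - 4) - 3 ≡ 15. → (4, 15)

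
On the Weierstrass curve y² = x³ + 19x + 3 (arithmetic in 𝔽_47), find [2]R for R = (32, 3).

tangent at (32, 3): λ = (3·32² + 19)/(2·3) ≡ 36/6. 6⁻¹ ≡ 8 (mod 47), so λ ≡ 36·8 ≡ 6.
  x = λ² - 32 - 32 = 36 - 64 ≡ 19; y = λ·(32 - 19) - 3 ≡ 28. → (19, 28)

(19, 28)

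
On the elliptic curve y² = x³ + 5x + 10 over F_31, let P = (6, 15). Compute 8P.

Double-and-add on 8 = (1000)₂. Start with P = (6, 15) for the leading 1-bit.
double: tangent at (6, 15): λ = (3·6² + 5)/(2·15) ≡ 20/30. 30⁻¹ ≡ 30 (mod 31), so λ ≡ 20·30 ≡ 11.
  x = λ² - 6 - 6 = 121 - 12 ≡ 16; y = λ·(6 - 16) - 15 ≡ 30. → (16, 30)
double: tangent at (16, 30): λ = (3·16² + 5)/(2·30) ≡ 29/29. 29⁻¹ ≡ 15 (mod 31) since 29·15 = 435 ≡ 1, so λ ≡ 29·15 ≡ 1.
  x = λ² - 16 - 16 = 1 - 32 ≡ 0; y = λ·(16 - 0) - 30 ≡ 17. → (0, 17)
double: tangent at (0, 17): λ = (3·0² + 5)/(2·17) ≡ 5/3. 3⁻¹ ≡ 21 (mod 31), so λ ≡ 5·21 ≡ 12.
  x = λ² - 0 - 0 = 144 - 0 ≡ 20; y = λ·(0 - 20) - 17 ≡ 22. → (20, 22)

(20, 22)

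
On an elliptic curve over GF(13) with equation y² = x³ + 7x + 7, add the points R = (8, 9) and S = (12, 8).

(8, 9) + (12, 8). λ = (8 - 9)/(12 - 8) ≡ 12/4 mod 13. 4⁻¹ ≡ 10 (mod 13) since 4·10 = 40 ≡ 1, so λ ≡ 3.
  x = λ² - 8 - 12 = 9 - 20 ≡ 2; y = λ·(8 - 2) - 9 ≡ 9. → (2, 9)

(2, 9)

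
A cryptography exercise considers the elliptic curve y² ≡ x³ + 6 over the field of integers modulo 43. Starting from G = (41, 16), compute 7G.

Repeated addition: build up to 7G.
2G: tangent at (41, 16): λ = (3·41² + 0)/(2·16) ≡ 12/32. 32⁻¹ ≡ 39 (mod 43), so λ ≡ 12·39 ≡ 38.
  x = λ² - 41 - 41 = 1444 - 82 ≡ 29; y = λ·(41 - 29) - 16 ≡ 10. → (29, 10)
3G: (29, 10) + (41, 16). λ = (16 - 10)/(41 - 29) ≡ 6/12 mod 43. 12⁻¹ ≡ 18 (mod 43) since 12·18 = 216 ≡ 1, so λ ≡ 22.
  x = λ² - 29 - 41 = 484 - 70 ≡ 27; y = λ·(29 - 27) - 10 ≡ 34. → (27, 34)
4G: (27, 34) + (41, 16). λ = (16 - 34)/(41 - 27) ≡ 25/14 mod 43. 14⁻¹ ≡ 40 (mod 43), so λ ≡ 11.
  x = λ² - 27 - 41 = 121 - 68 ≡ 10; y = λ·(27 - 10) - 34 ≡ 24. → (10, 24)
5G: (10, 24) + (41, 16). λ = (16 - 24)/(41 - 10) ≡ 35/31 mod 43. 31⁻¹ ≡ 25 (mod 43), so λ ≡ 15.
  x = λ² - 10 - 41 = 225 - 51 ≡ 2; y = λ·(10 - 2) - 24 ≡ 10. → (2, 10)
6G: (2, 10) + (41, 16). λ = (16 - 10)/(41 - 2) ≡ 6/39 mod 43. 39⁻¹ ≡ 32 (mod 43), so λ ≡ 20.
  x = λ² - 2 - 41 = 400 - 43 ≡ 13; y = λ·(2 - 13) - 10 ≡ 28. → (13, 28)
7G: (13, 28) + (41, 16). λ = (16 - 28)/(41 - 13) ≡ 31/28 mod 43. 28⁻¹ ≡ 20 (mod 43) since 28·20 = 560 ≡ 1, so λ ≡ 18.
  x = λ² - 13 - 41 = 324 - 54 ≡ 12; y = λ·(13 - 12) - 28 ≡ 33. → (12, 33)

(12, 33)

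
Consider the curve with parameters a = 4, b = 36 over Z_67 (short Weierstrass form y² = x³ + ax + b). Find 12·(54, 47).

Write Q = (54, 47).
Repeated addition: build up to 12Q.
2Q: tangent at (54, 47): λ = (3·54² + 4)/(2·47) ≡ 42/27. 27⁻¹ ≡ 5 (mod 67), so λ ≡ 42·5 ≡ 9.
  x = λ² - 54 - 54 = 81 - 108 ≡ 40; y = λ·(54 - 40) - 47 ≡ 12. → (40, 12)
3Q: (40, 12) + (54, 47). λ = (47 - 12)/(54 - 40) ≡ 35/14 mod 67. 14⁻¹ ≡ 24 (mod 67), so λ ≡ 36.
  x = λ² - 40 - 54 = 1296 - 94 ≡ 63; y = λ·(40 - 63) - 12 ≡ 31. → (63, 31)
4Q: (63, 31) + (54, 47). λ = (47 - 31)/(54 - 63) ≡ 16/58 mod 67. 58⁻¹ ≡ 52 (mod 67), so λ ≡ 28.
  x = λ² - 63 - 54 = 784 - 117 ≡ 64; y = λ·(63 - 64) - 31 ≡ 8. → (64, 8)
5Q: (64, 8) + (54, 47). λ = (47 - 8)/(54 - 64) ≡ 39/57 mod 67. 57⁻¹ ≡ 20 (mod 67), so λ ≡ 43.
  x = λ² - 64 - 54 = 1849 - 118 ≡ 56; y = λ·(64 - 56) - 8 ≡ 1. → (56, 1)
6Q: (56, 1) + (54, 47). λ = (47 - 1)/(54 - 56) ≡ 46/65 mod 67. 65⁻¹ ≡ 33 (mod 67), so λ ≡ 44.
  x = λ² - 56 - 54 = 1936 - 110 ≡ 17; y = λ·(56 - 17) - 1 ≡ 40. → (17, 40)
7Q: (17, 40) + (54, 47). λ = (47 - 40)/(54 - 17) ≡ 7/37 mod 67. 37⁻¹ ≡ 29 (mod 67) since 37·29 = 1073 ≡ 1, so λ ≡ 2.
  x = λ² - 17 - 54 = 4 - 71 ≡ 0; y = λ·(17 - 0) - 40 ≡ 61. → (0, 61)
8Q: (0, 61) + (54, 47). λ = (47 - 61)/(54 - 0) ≡ 53/54 mod 67. 54⁻¹ ≡ 36 (mod 67) since 54·36 = 1944 ≡ 1, so λ ≡ 32.
  x = λ² - 0 - 54 = 1024 - 54 ≡ 32; y = λ·(0 - 32) - 61 ≡ 54. → (32, 54)
9Q: (32, 54) + (54, 47). λ = (47 - 54)/(54 - 32) ≡ 60/22 mod 67. 22⁻¹ ≡ 64 (mod 67), so λ ≡ 21.
  x = λ² - 32 - 54 = 441 - 86 ≡ 20; y = λ·(32 - 20) - 54 ≡ 64. → (20, 64)
10Q: (20, 64) + (54, 47). λ = (47 - 64)/(54 - 20) ≡ 50/34 mod 67. 34⁻¹ ≡ 2 (mod 67) since 34·2 = 68 ≡ 1, so λ ≡ 33.
  x = λ² - 20 - 54 = 1089 - 74 ≡ 10; y = λ·(20 - 10) - 64 ≡ 65. → (10, 65)
11Q: (10, 65) + (54, 47). λ = (47 - 65)/(54 - 10) ≡ 49/44 mod 67. 44⁻¹ ≡ 32 (mod 67), so λ ≡ 27.
  x = λ² - 10 - 54 = 729 - 64 ≡ 62; y = λ·(10 - 62) - 65 ≡ 5. → (62, 5)
12Q: (62, 5) + (54, 47). λ = (47 - 5)/(54 - 62) ≡ 42/59 mod 67. 59⁻¹ ≡ 25 (mod 67) since 59·25 = 1475 ≡ 1, so λ ≡ 45.
  x = λ² - 62 - 54 = 2025 - 116 ≡ 33; y = λ·(62 - 33) - 5 ≡ 27. → (33, 27)

(33, 27)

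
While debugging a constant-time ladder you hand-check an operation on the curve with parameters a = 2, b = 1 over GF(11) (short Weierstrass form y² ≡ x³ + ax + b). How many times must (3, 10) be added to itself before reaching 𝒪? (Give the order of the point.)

4

2P: tangent at (3, 10): λ = (3·3² + 2)/(2·10) ≡ 7/9. 9⁻¹ ≡ 5 (mod 11) since 9·5 = 45 ≡ 1, so λ ≡ 7·5 ≡ 2.
  x = λ² - 3 - 3 = 4 - 6 ≡ 9; y = λ·(3 - 9) - 10 ≡ 0. → (9, 0)
3P: (9, 0) + (3, 10). λ = (10 - 0)/(3 - 9) ≡ 10/5 mod 11. 5⁻¹ ≡ 9 (mod 11) since 5·9 = 45 ≡ 1, so λ ≡ 2.
  x = λ² - 9 - 3 = 4 - 12 ≡ 3; y = λ·(9 - 3) - 0 ≡ 1. → (3, 1)
4P: (3, 1) + (3, 10): same x and y₁ ≡ -y₂, so the sum is 𝒪.
4P = 𝒪, so the order is 4.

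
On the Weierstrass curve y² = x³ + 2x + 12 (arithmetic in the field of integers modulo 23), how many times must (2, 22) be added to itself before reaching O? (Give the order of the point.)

7

2P: tangent at (2, 22): λ = (3·2² + 2)/(2·22) ≡ 14/21. 21⁻¹ ≡ 11 (mod 23) since 21·11 = 231 ≡ 1, so λ ≡ 14·11 ≡ 16.
  x = λ² - 2 - 2 = 256 - 4 ≡ 22; y = λ·(2 - 22) - 22 ≡ 3. → (22, 3)
3P: (22, 3) + (2, 22). λ = (22 - 3)/(2 - 22) ≡ 19/3 mod 23. 3⁻¹ ≡ 8 (mod 23) since 3·8 = 24 ≡ 1, so λ ≡ 14.
  x = λ² - 22 - 2 = 196 - 24 ≡ 11; y = λ·(22 - 11) - 3 ≡ 13. → (11, 13)
4P: (11, 13) + (2, 22). λ = (22 - 13)/(2 - 11) ≡ 9/14 mod 23. 14⁻¹ ≡ 5 (mod 23), so λ ≡ 22.
  x = λ² - 11 - 2 = 484 - 13 ≡ 11; y = λ·(11 - 11) - 13 ≡ 10. → (11, 10)
5P: (11, 10) + (2, 22). λ = (22 - 10)/(2 - 11) ≡ 12/14 mod 23. 14⁻¹ ≡ 5 (mod 23), so λ ≡ 14.
  x = λ² - 11 - 2 = 196 - 13 ≡ 22; y = λ·(11 - 22) - 10 ≡ 20. → (22, 20)
6P: (22, 20) + (2, 22). λ = (22 - 20)/(2 - 22) ≡ 2/3 mod 23. 3⁻¹ ≡ 8 (mod 23), so λ ≡ 16.
  x = λ² - 22 - 2 = 256 - 24 ≡ 2; y = λ·(22 - 2) - 20 ≡ 1. → (2, 1)
7P: (2, 1) + (2, 22): same x and y₁ ≡ -y₂, so the sum is O.
7P = O, so the order is 7.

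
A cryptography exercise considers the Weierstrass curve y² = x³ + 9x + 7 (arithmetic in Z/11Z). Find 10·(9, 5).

(5, 1)

Write G = (9, 5).
Double-and-add on 10 = (1010)₂. Start with G = (9, 5) for the leading 1-bit.
double: tangent at (9, 5): λ = (3·9² + 9)/(2·5) ≡ 10/10. 10⁻¹ ≡ 10 (mod 11) since 10·10 = 100 ≡ 1, so λ ≡ 10·10 ≡ 1.
  x = λ² - 9 - 9 = 1 - 18 ≡ 5; y = λ·(9 - 5) - 5 ≡ 10. → (5, 10)
double: tangent at (5, 10): λ = (3·5² + 9)/(2·10) ≡ 7/9. 9⁻¹ ≡ 5 (mod 11), so λ ≡ 7·5 ≡ 2.
  x = λ² - 5 - 5 = 4 - 10 ≡ 5; y = λ·(5 - 5) - 10 ≡ 1. → (5, 1)
add G: (5, 1) + (9, 5). λ = (5 - 1)/(9 - 5) ≡ 4/4 mod 11. 4⁻¹ ≡ 3 (mod 11), so λ ≡ 1.
  x = λ² - 5 - 9 = 1 - 14 ≡ 9; y = λ·(5 - 9) - 1 ≡ 6. → (9, 6)
double: tangent at (9, 6): λ = (3·9² + 9)/(2·6) ≡ 10/1. 1⁻¹ ≡ 1 (mod 11), so λ ≡ 10·1 ≡ 10.
  x = λ² - 9 - 9 = 100 - 18 ≡ 5; y = λ·(9 - 5) - 6 ≡ 1. → (5, 1)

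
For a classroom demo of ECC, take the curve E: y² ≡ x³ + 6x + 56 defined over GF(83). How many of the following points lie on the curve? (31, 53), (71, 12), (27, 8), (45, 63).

3

(31, 53): 53² ≡ 70, rhs ≡ 70 → on.
(71, 12): 12² ≡ 61, rhs ≡ 82 → off.
(27, 8): 8² ≡ 64, rhs ≡ 64 → on.
(45, 63): 63² ≡ 68, rhs ≡ 68 → on.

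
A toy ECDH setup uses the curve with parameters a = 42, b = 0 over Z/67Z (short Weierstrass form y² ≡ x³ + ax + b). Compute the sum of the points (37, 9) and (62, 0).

(37, 9) + (62, 0). λ = (0 - 9)/(62 - 37) ≡ 58/25 mod 67. 25⁻¹ ≡ 59 (mod 67) since 25·59 = 1475 ≡ 1, so λ ≡ 5.
  x = λ² - 37 - 62 = 25 - 99 ≡ 60; y = λ·(37 - 60) - 9 ≡ 10. → (60, 10)

(60, 10)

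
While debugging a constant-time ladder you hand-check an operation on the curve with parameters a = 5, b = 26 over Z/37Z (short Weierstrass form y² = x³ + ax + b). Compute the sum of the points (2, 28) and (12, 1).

(2, 28) + (12, 1). λ = (1 - 28)/(12 - 2) ≡ 10/10 mod 37. 10⁻¹ ≡ 26 (mod 37), so λ ≡ 1.
  x = λ² - 2 - 12 = 1 - 14 ≡ 24; y = λ·(2 - 24) - 28 ≡ 24. → (24, 24)

(24, 24)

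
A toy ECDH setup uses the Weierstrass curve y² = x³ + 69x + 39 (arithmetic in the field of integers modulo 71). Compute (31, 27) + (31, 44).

O

The two points share x = 31 and their y-coordinates satisfy 27 + 44 ≡ 0 (mod 71), so they are inverses. Their sum is O.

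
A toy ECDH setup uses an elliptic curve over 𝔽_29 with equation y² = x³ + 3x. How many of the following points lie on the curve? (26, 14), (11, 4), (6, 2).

1

(26, 14): 14² ≡ 22, rhs ≡ 22 → on.
(11, 4): 4² ≡ 16, rhs ≡ 1 → off.
(6, 2): 2² ≡ 4, rhs ≡ 2 → off.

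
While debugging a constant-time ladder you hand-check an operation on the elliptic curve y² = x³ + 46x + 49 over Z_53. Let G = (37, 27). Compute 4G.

Double-and-add on 4 = (100)₂. Start with G = (37, 27) for the leading 1-bit.
double: tangent at (37, 27): λ = (3·37² + 46)/(2·27) ≡ 19/1. 1⁻¹ ≡ 1 (mod 53), so λ ≡ 19·1 ≡ 19.
  x = λ² - 37 - 37 = 361 - 74 ≡ 22; y = λ·(37 - 22) - 27 ≡ 46. → (22, 46)
double: tangent at (22, 46): λ = (3·22² + 46)/(2·46) ≡ 14/39. 39⁻¹ ≡ 34 (mod 53) since 39·34 = 1326 ≡ 1, so λ ≡ 14·34 ≡ 52.
  x = λ² - 22 - 22 = 2704 - 44 ≡ 10; y = λ·(22 - 10) - 46 ≡ 48. → (10, 48)

(10, 48)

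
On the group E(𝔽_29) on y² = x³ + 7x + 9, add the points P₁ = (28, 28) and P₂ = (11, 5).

(12, 9)

(28, 28) + (11, 5). λ = (5 - 28)/(11 - 28) ≡ 6/12 mod 29. 12⁻¹ ≡ 17 (mod 29) since 12·17 = 204 ≡ 1, so λ ≡ 15.
  x = λ² - 28 - 11 = 225 - 39 ≡ 12; y = λ·(28 - 12) - 28 ≡ 9. → (12, 9)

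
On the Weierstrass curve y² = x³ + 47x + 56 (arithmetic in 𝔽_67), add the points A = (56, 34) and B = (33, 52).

(56, 34) + (33, 52). λ = (52 - 34)/(33 - 56) ≡ 18/44 mod 67. 44⁻¹ ≡ 32 (mod 67) since 44·32 = 1408 ≡ 1, so λ ≡ 40.
  x = λ² - 56 - 33 = 1600 - 89 ≡ 37; y = λ·(56 - 37) - 34 ≡ 56. → (37, 56)

(37, 56)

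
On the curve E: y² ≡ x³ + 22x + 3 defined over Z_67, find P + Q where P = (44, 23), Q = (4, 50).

(20, 1)

(44, 23) + (4, 50). λ = (50 - 23)/(4 - 44) ≡ 27/27 mod 67. 27⁻¹ ≡ 5 (mod 67), so λ ≡ 1.
  x = λ² - 44 - 4 = 1 - 48 ≡ 20; y = λ·(44 - 20) - 23 ≡ 1. → (20, 1)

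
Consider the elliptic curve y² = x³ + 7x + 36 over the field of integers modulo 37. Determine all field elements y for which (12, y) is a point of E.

x³ + 7x + 36 = 1848 ≡ 35 (mod 37).
35 is a non-residue mod 37; no y exists.

none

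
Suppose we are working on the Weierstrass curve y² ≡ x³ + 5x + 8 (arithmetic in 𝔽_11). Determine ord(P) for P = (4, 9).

2P: tangent at (4, 9): λ = (3·4² + 5)/(2·9) ≡ 9/7. 7⁻¹ ≡ 8 (mod 11), so λ ≡ 9·8 ≡ 6.
  x = λ² - 4 - 4 = 36 - 8 ≡ 6; y = λ·(4 - 6) - 9 ≡ 1. → (6, 1)
3P: (6, 1) + (4, 9). λ = (9 - 1)/(4 - 6) ≡ 8/9 mod 11. 9⁻¹ ≡ 5 (mod 11) since 9·5 = 45 ≡ 1, so λ ≡ 7.
  x = λ² - 6 - 4 = 49 - 10 ≡ 6; y = λ·(6 - 6) - 1 ≡ 10. → (6, 10)
4P: (6, 10) + (4, 9). λ = (9 - 10)/(4 - 6) ≡ 10/9 mod 11. 9⁻¹ ≡ 5 (mod 11) since 9·5 = 45 ≡ 1, so λ ≡ 6.
  x = λ² - 6 - 4 = 36 - 10 ≡ 4; y = λ·(6 - 4) - 10 ≡ 2. → (4, 2)
5P: (4, 2) + (4, 9): same x and y₁ ≡ -y₂, so the sum is O.
5P = O, so the order is 5.

5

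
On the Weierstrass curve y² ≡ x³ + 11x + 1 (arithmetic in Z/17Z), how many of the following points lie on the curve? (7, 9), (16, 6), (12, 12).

2

(7, 9): 9² ≡ 13, rhs ≡ 13 → on.
(16, 6): 6² ≡ 2, rhs ≡ 6 → off.
(12, 12): 12² ≡ 8, rhs ≡ 8 → on.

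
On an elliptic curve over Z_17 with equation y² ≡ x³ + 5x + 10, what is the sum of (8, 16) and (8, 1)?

O

The two points share x = 8 and their y-coordinates satisfy 16 + 1 ≡ 0 (mod 17), so they are inverses. Their sum is the point at infinity.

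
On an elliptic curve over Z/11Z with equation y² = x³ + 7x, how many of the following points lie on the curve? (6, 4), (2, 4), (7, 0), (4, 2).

2

(6, 4): 4² ≡ 5, rhs ≡ 5 → on.
(2, 4): 4² ≡ 5, rhs ≡ 0 → off.
(7, 0): 0² ≡ 0, rhs ≡ 7 → off.
(4, 2): 2² ≡ 4, rhs ≡ 4 → on.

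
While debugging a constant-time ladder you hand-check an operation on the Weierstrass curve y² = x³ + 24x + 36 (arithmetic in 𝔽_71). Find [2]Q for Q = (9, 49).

(57, 68)

tangent at (9, 49): λ = (3·9² + 24)/(2·49) ≡ 54/27. 27⁻¹ ≡ 50 (mod 71), so λ ≡ 54·50 ≡ 2.
  x = λ² - 9 - 9 = 4 - 18 ≡ 57; y = λ·(9 - 57) - 49 ≡ 68. → (57, 68)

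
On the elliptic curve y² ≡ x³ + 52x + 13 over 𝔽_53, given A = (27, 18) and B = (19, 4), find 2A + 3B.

(14, 26)

First 2A:
Repeated addition: build up to 2A.
2A: tangent at (27, 18): λ = (3·27² + 52)/(2·18) ≡ 13/36. 36⁻¹ ≡ 28 (mod 53), so λ ≡ 13·28 ≡ 46.
  x = λ² - 27 - 27 = 2116 - 54 ≡ 48; y = λ·(27 - 48) - 18 ≡ 23. → (48, 23)
2A = (48, 23).
Next 3B:
Repeated addition: build up to 3B.
2B: tangent at (19, 4): λ = (3·19² + 52)/(2·4) ≡ 22/8. 8⁻¹ ≡ 20 (mod 53) since 8·20 = 160 ≡ 1, so λ ≡ 22·20 ≡ 16.
  x = λ² - 19 - 19 = 256 - 38 ≡ 6; y = λ·(19 - 6) - 4 ≡ 45. → (6, 45)
3B: (6, 45) + (19, 4). λ = (4 - 45)/(19 - 6) ≡ 12/13 mod 53. 13⁻¹ ≡ 49 (mod 53) since 13·49 = 637 ≡ 1, so λ ≡ 5.
  x = λ² - 6 - 19 = 25 - 25 ≡ 0; y = λ·(6 - 0) - 45 ≡ 38. → (0, 38)
3B = (0, 38).
Finally 2A + 3B:
(48, 23) + (0, 38). λ = (38 - 23)/(0 - 48) ≡ 15/5 mod 53. 5⁻¹ ≡ 32 (mod 53), so λ ≡ 3.
  x = λ² - 48 - 0 = 9 - 48 ≡ 14; y = λ·(48 - 14) - 23 ≡ 26. → (14, 26)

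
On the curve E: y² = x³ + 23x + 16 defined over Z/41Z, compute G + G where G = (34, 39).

tangent at (34, 39): λ = (3·34² + 23)/(2·39) ≡ 6/37. 37⁻¹ ≡ 10 (mod 41) since 37·10 = 370 ≡ 1, so λ ≡ 6·10 ≡ 19.
  x = λ² - 34 - 34 = 361 - 68 ≡ 6; y = λ·(34 - 6) - 39 ≡ 1. → (6, 1)

(6, 1)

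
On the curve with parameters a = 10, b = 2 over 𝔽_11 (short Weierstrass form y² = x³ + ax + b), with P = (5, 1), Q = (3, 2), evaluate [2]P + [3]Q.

First 2P:
Repeated addition: build up to 2P.
2P: tangent at (5, 1): λ = (3·5² + 10)/(2·1) ≡ 8/2. 2⁻¹ ≡ 6 (mod 11) since 2·6 = 12 ≡ 1, so λ ≡ 8·6 ≡ 4.
  x = λ² - 5 - 5 = 16 - 10 ≡ 6; y = λ·(5 - 6) - 1 ≡ 6. → (6, 6)
2P = (6, 6).
Next 3Q:
Repeated addition: build up to 3Q.
2Q: tangent at (3, 2): λ = (3·3² + 10)/(2·2) ≡ 4/4. 4⁻¹ ≡ 3 (mod 11), so λ ≡ 4·3 ≡ 1.
  x = λ² - 3 - 3 = 1 - 6 ≡ 6; y = λ·(3 - 6) - 2 ≡ 6. → (6, 6)
3Q: (6, 6) + (3, 2). λ = (2 - 6)/(3 - 6) ≡ 7/8 mod 11. 8⁻¹ ≡ 7 (mod 11), so λ ≡ 5.
  x = λ² - 6 - 3 = 25 - 9 ≡ 5; y = λ·(6 - 5) - 6 ≡ 10. → (5, 10)
3Q = (5, 10).
Finally 2P + 3Q:
(6, 6) + (5, 10). λ = (10 - 6)/(5 - 6) ≡ 4/10 mod 11. 10⁻¹ ≡ 10 (mod 11), so λ ≡ 7.
  x = λ² - 6 - 5 = 49 - 11 ≡ 5; y = λ·(6 - 5) - 6 ≡ 1. → (5, 1)

(5, 1)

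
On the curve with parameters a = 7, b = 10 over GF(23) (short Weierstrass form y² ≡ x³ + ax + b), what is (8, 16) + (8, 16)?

tangent at (8, 16): λ = (3·8² + 7)/(2·16) ≡ 15/9. 9⁻¹ ≡ 18 (mod 23), so λ ≡ 15·18 ≡ 17.
  x = λ² - 8 - 8 = 289 - 16 ≡ 20; y = λ·(8 - 20) - 16 ≡ 10. → (20, 10)

(20, 10)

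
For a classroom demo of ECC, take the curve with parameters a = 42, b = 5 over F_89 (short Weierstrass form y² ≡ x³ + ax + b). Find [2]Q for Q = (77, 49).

(19, 39)

tangent at (77, 49): λ = (3·77² + 42)/(2·49) ≡ 29/9. 9⁻¹ ≡ 10 (mod 89) since 9·10 = 90 ≡ 1, so λ ≡ 29·10 ≡ 23.
  x = λ² - 77 - 77 = 529 - 154 ≡ 19; y = λ·(77 - 19) - 49 ≡ 39. → (19, 39)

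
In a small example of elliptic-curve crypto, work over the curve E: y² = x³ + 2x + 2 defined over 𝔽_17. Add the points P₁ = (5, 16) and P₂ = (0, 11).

(5, 16) + (0, 11). λ = (11 - 16)/(0 - 5) ≡ 12/12 mod 17. 12⁻¹ ≡ 10 (mod 17), so λ ≡ 1.
  x = λ² - 5 - 0 = 1 - 5 ≡ 13; y = λ·(5 - 13) - 16 ≡ 10. → (13, 10)

(13, 10)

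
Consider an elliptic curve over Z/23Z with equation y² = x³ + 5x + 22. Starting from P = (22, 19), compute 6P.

(17, 12)

Double-and-add on 6 = (110)₂. Start with P = (22, 19) for the leading 1-bit.
double: tangent at (22, 19): λ = (3·22² + 5)/(2·19) ≡ 8/15. 15⁻¹ ≡ 20 (mod 23) since 15·20 = 300 ≡ 1, so λ ≡ 8·20 ≡ 22.
  x = λ² - 22 - 22 = 484 - 44 ≡ 3; y = λ·(22 - 3) - 19 ≡ 8. → (3, 8)
add P: (3, 8) + (22, 19). λ = (19 - 8)/(22 - 3) ≡ 11/19 mod 23. 19⁻¹ ≡ 17 (mod 23), so λ ≡ 3.
  x = λ² - 3 - 22 = 9 - 25 ≡ 7; y = λ·(3 - 7) - 8 ≡ 3. → (7, 3)
double: tangent at (7, 3): λ = (3·7² + 5)/(2·3) ≡ 14/6. 6⁻¹ ≡ 4 (mod 23), so λ ≡ 14·4 ≡ 10.
  x = λ² - 7 - 7 = 100 - 14 ≡ 17; y = λ·(7 - 17) - 3 ≡ 12. → (17, 12)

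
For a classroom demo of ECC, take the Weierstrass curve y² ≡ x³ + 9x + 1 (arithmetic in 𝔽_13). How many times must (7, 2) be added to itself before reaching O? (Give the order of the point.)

2P: tangent at (7, 2): λ = (3·7² + 9)/(2·2) ≡ 0/4. 4⁻¹ ≡ 10 (mod 13), so λ ≡ 0·10 ≡ 0.
  x = λ² - 7 - 7 = 0 - 14 ≡ 12; y = λ·(7 - 12) - 2 ≡ 11. → (12, 11)
3P: (12, 11) + (7, 2). λ = (2 - 11)/(7 - 12) ≡ 4/8 mod 13. 8⁻¹ ≡ 5 (mod 13), so λ ≡ 7.
  x = λ² - 12 - 7 = 49 - 19 ≡ 4; y = λ·(12 - 4) - 11 ≡ 6. → (4, 6)
4P: (4, 6) + (7, 2). λ = (2 - 6)/(7 - 4) ≡ 9/3 mod 13. 3⁻¹ ≡ 9 (mod 13) since 3·9 = 27 ≡ 1, so λ ≡ 3.
  x = λ² - 4 - 7 = 9 - 11 ≡ 11; y = λ·(4 - 11) - 6 ≡ 12. → (11, 12)
5P: (11, 12) + (7, 2). λ = (2 - 12)/(7 - 11) ≡ 3/9 mod 13. 9⁻¹ ≡ 3 (mod 13), so λ ≡ 9.
  x = λ² - 11 - 7 = 81 - 18 ≡ 11; y = λ·(11 - 11) - 12 ≡ 1. → (11, 1)
6P: (11, 1) + (7, 2). λ = (2 - 1)/(7 - 11) ≡ 1/9 mod 13. 9⁻¹ ≡ 3 (mod 13), so λ ≡ 3.
  x = λ² - 11 - 7 = 9 - 18 ≡ 4; y = λ·(11 - 4) - 1 ≡ 7. → (4, 7)
7P: (4, 7) + (7, 2). λ = (2 - 7)/(7 - 4) ≡ 8/3 mod 13. 3⁻¹ ≡ 9 (mod 13), so λ ≡ 7.
  x = λ² - 4 - 7 = 49 - 11 ≡ 12; y = λ·(4 - 12) - 7 ≡ 2. → (12, 2)
8P: (12, 2) + (7, 2). λ = (2 - 2)/(7 - 12) ≡ 0/8 mod 13. 8⁻¹ ≡ 5 (mod 13), so λ ≡ 0.
  x = λ² - 12 - 7 = 0 - 19 ≡ 7; y = λ·(12 - 7) - 2 ≡ 11. → (7, 11)
9P: (7, 11) + (7, 2): same x and y₁ ≡ -y₂, so the sum is O.
9P = O, so the order is 9.

9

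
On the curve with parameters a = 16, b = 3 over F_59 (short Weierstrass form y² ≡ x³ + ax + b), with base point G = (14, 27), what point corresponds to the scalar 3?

(37, 53)

Repeated addition: build up to 3G.
2G: tangent at (14, 27): λ = (3·14² + 16)/(2·27) ≡ 14/54. 54⁻¹ ≡ 47 (mod 59), so λ ≡ 14·47 ≡ 9.
  x = λ² - 14 - 14 = 81 - 28 ≡ 53; y = λ·(14 - 53) - 27 ≡ 35. → (53, 35)
3G: (53, 35) + (14, 27). λ = (27 - 35)/(14 - 53) ≡ 51/20 mod 59. 20⁻¹ ≡ 3 (mod 59) since 20·3 = 60 ≡ 1, so λ ≡ 35.
  x = λ² - 53 - 14 = 1225 - 67 ≡ 37; y = λ·(53 - 37) - 35 ≡ 53. → (37, 53)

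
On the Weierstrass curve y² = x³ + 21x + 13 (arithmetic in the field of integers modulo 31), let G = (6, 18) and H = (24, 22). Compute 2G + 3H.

First 2G:
Repeated addition: build up to 2G.
2G: tangent at (6, 18): λ = (3·6² + 21)/(2·18) ≡ 5/5. 5⁻¹ ≡ 25 (mod 31), so λ ≡ 5·25 ≡ 1.
  x = λ² - 6 - 6 = 1 - 12 ≡ 20; y = λ·(6 - 20) - 18 ≡ 30. → (20, 30)
2G = (20, 30).
Next 3H:
Repeated addition: build up to 3H.
2H: tangent at (24, 22): λ = (3·24² + 21)/(2·22) ≡ 13/13. 13⁻¹ ≡ 12 (mod 31) since 13·12 = 156 ≡ 1, so λ ≡ 13·12 ≡ 1.
  x = λ² - 24 - 24 = 1 - 48 ≡ 15; y = λ·(24 - 15) - 22 ≡ 18. → (15, 18)
3H: (15, 18) + (24, 22). λ = (22 - 18)/(24 - 15) ≡ 4/9 mod 31. 9⁻¹ ≡ 7 (mod 31), so λ ≡ 28.
  x = λ² - 15 - 24 = 784 - 39 ≡ 1; y = λ·(15 - 1) - 18 ≡ 2. → (1, 2)
3H = (1, 2).
Finally 2G + 3H:
(20, 30) + (1, 2). λ = (2 - 30)/(1 - 20) ≡ 3/12 mod 31. 12⁻¹ ≡ 13 (mod 31) since 12·13 = 156 ≡ 1, so λ ≡ 8.
  x = λ² - 20 - 1 = 64 - 21 ≡ 12; y = λ·(20 - 12) - 30 ≡ 3. → (12, 3)

(12, 3)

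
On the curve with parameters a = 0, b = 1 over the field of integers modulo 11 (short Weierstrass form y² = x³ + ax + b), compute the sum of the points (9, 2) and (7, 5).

(9, 2) + (7, 5). λ = (5 - 2)/(7 - 9) ≡ 3/9 mod 11. 9⁻¹ ≡ 5 (mod 11) since 9·5 = 45 ≡ 1, so λ ≡ 4.
  x = λ² - 9 - 7 = 16 - 16 ≡ 0; y = λ·(9 - 0) - 2 ≡ 1. → (0, 1)

(0, 1)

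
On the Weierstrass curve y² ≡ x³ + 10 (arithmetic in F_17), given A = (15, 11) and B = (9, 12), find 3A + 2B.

First 3A:
Repeated addition: build up to 3A.
2A: tangent at (15, 11): λ = (3·15² + 0)/(2·11) ≡ 12/5. 5⁻¹ ≡ 7 (mod 17), so λ ≡ 12·7 ≡ 16.
  x = λ² - 15 - 15 = 256 - 30 ≡ 5; y = λ·(15 - 5) - 11 ≡ 13. → (5, 13)
3A: (5, 13) + (15, 11). λ = (11 - 13)/(15 - 5) ≡ 15/10 mod 17. 10⁻¹ ≡ 12 (mod 17), so λ ≡ 10.
  x = λ² - 5 - 15 = 100 - 20 ≡ 12; y = λ·(5 - 12) - 13 ≡ 2. → (12, 2)
3A = (12, 2).
Next 2B:
Repeated addition: build up to 2B.
2B: tangent at (9, 12): λ = (3·9² + 0)/(2·12) ≡ 5/7. 7⁻¹ ≡ 5 (mod 17), so λ ≡ 5·5 ≡ 8.
  x = λ² - 9 - 9 = 64 - 18 ≡ 12; y = λ·(9 - 12) - 12 ≡ 15. → (12, 15)
2B = (12, 15).
Finally 3A + 2B:
(12, 2) + (12, 15): same x and y₁ ≡ -y₂, so the sum is 𝒪.

O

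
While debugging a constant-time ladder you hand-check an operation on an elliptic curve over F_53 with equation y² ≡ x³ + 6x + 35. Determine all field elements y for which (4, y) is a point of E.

21, 32

x³ + 6x + 35 = 123 ≡ 17 (mod 53).
Square roots of 17 mod 53: 21 and 32 (since 21² = 441 ≡ 17).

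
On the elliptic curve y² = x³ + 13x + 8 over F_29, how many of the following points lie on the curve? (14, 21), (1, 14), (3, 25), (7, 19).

(14, 21): 21² ≡ 6, rhs ≡ 5 → off.
(1, 14): 14² ≡ 22, rhs ≡ 22 → on.
(3, 25): 25² ≡ 16, rhs ≡ 16 → on.
(7, 19): 19² ≡ 13, rhs ≡ 7 → off.

2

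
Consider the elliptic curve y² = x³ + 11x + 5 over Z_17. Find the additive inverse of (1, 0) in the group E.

(1, 0)

-(1, 0) = (1, -0 mod 17) = (1, 0).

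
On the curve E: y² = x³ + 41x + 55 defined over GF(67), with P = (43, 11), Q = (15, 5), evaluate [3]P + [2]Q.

First 3P:
Repeated addition: build up to 3P.
2P: tangent at (43, 11): λ = (3·43² + 41)/(2·11) ≡ 27/22. 22⁻¹ ≡ 64 (mod 67) since 22·64 = 1408 ≡ 1, so λ ≡ 27·64 ≡ 53.
  x = λ² - 43 - 43 = 2809 - 86 ≡ 43; y = λ·(43 - 43) - 11 ≡ 56. → (43, 56)
3P: (43, 56) + (43, 11): same x and y₁ ≡ -y₂, so the sum is the point at infinity.
3P = the point at infinity.
Next 2Q:
Repeated addition: build up to 2Q.
2Q: tangent at (15, 5): λ = (3·15² + 41)/(2·5) ≡ 46/10. 10⁻¹ ≡ 47 (mod 67), so λ ≡ 46·47 ≡ 18.
  x = λ² - 15 - 15 = 324 - 30 ≡ 26; y = λ·(15 - 26) - 5 ≡ 65. → (26, 65)
2Q = (26, 65).
Finally 3P + 2Q:
the point at infinity + (26, 65) = (26, 65) (identity).

(26, 65)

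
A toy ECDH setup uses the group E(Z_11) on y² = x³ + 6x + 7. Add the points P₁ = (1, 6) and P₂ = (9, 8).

(1, 6) + (9, 8). λ = (8 - 6)/(9 - 1) ≡ 2/8 mod 11. 8⁻¹ ≡ 7 (mod 11), so λ ≡ 3.
  x = λ² - 1 - 9 = 9 - 10 ≡ 10; y = λ·(1 - 10) - 6 ≡ 0. → (10, 0)

(10, 0)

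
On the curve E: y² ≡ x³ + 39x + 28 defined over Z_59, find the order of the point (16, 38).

3

2P: tangent at (16, 38): λ = (3·16² + 39)/(2·38) ≡ 40/17. 17⁻¹ ≡ 7 (mod 59), so λ ≡ 40·7 ≡ 44.
  x = λ² - 16 - 16 = 1936 - 32 ≡ 16; y = λ·(16 - 16) - 38 ≡ 21. → (16, 21)
3P: (16, 21) + (16, 38): same x and y₁ ≡ -y₂, so the sum is O.
3P = O, so the order is 3.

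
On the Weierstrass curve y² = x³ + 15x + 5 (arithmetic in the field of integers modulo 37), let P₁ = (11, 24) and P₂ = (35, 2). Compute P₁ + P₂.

(11, 24) + (35, 2). λ = (2 - 24)/(35 - 11) ≡ 15/24 mod 37. 24⁻¹ ≡ 17 (mod 37), so λ ≡ 33.
  x = λ² - 11 - 35 = 1089 - 46 ≡ 7; y = λ·(11 - 7) - 24 ≡ 34. → (7, 34)

(7, 34)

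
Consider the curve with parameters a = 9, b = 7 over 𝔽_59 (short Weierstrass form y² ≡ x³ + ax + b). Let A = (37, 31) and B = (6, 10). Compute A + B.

(37, 31) + (6, 10). λ = (10 - 31)/(6 - 37) ≡ 38/28 mod 59. 28⁻¹ ≡ 19 (mod 59), so λ ≡ 14.
  x = λ² - 37 - 6 = 196 - 43 ≡ 35; y = λ·(37 - 35) - 31 ≡ 56. → (35, 56)

(35, 56)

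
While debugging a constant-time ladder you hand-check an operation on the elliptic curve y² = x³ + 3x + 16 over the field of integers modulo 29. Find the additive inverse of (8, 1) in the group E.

-(8, 1) = (8, -1 mod 29) = (8, 28).

(8, 28)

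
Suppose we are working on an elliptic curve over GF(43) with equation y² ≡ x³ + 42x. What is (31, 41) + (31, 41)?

tangent at (31, 41): λ = (3·31² + 42)/(2·41) ≡ 1/39. 39⁻¹ ≡ 32 (mod 43), so λ ≡ 1·32 ≡ 32.
  x = λ² - 31 - 31 = 1024 - 62 ≡ 16; y = λ·(31 - 16) - 41 ≡ 9. → (16, 9)

(16, 9)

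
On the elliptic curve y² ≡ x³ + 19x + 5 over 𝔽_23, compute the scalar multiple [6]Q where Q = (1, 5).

O

Double-and-add on 6 = (110)₂. Start with Q = (1, 5) for the leading 1-bit.
double: tangent at (1, 5): λ = (3·1² + 19)/(2·5) ≡ 22/10. 10⁻¹ ≡ 7 (mod 23), so λ ≡ 22·7 ≡ 16.
  x = λ² - 1 - 1 = 256 - 2 ≡ 1; y = λ·(1 - 1) - 5 ≡ 18. → (1, 18)
add Q: (1, 18) + (1, 5): same x and y₁ ≡ -y₂, so the sum is O.
double: O + O = O (identity).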